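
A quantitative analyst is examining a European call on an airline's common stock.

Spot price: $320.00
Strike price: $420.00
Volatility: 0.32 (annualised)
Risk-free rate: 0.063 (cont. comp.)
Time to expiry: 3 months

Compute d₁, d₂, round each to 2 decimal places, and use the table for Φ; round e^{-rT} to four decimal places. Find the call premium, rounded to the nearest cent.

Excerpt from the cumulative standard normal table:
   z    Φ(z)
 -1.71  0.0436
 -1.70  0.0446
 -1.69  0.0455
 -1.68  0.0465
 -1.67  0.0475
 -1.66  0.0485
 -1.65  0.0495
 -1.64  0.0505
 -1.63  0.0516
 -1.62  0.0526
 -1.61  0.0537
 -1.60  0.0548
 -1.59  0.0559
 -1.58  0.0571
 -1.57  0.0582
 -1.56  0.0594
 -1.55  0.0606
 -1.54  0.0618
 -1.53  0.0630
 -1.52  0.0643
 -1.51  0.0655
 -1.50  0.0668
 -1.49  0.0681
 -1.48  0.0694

σ√T = 0.32·√0.25 = 0.1600
d₁ = [ln(320/420) + (0.063 + ½·0.32²)·0.25] / (σ√T) = (-0.2719 + 0.0285) / 0.1600 = -1.5211 ⇒ -1.52
d₂ = -1.5211 − 0.1600 = -1.6811 ⇒ -1.68
e^(−rT) = e^(−0.063·0.25) = 0.9844
N(d₁) = N(-1.52) = 0.0643;  N(d₂) = N(-1.68) = 0.0465
C = 320·0.0643 − 420·0.9844·0.0465 = 20.5760 − 19.2253 = 1.3507

$1.35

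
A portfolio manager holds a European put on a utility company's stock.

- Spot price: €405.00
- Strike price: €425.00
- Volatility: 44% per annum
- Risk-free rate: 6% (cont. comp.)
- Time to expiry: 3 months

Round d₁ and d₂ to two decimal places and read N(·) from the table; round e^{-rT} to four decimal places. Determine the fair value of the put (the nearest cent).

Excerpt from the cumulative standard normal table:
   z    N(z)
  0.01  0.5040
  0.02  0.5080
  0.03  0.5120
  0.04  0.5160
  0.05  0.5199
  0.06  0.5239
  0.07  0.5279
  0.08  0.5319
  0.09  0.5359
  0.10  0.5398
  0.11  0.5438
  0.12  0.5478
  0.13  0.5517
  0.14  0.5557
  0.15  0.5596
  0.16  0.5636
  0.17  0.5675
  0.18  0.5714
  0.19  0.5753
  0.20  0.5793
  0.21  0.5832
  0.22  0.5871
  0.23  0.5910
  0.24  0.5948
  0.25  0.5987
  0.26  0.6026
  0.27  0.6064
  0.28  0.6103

T = 0.25;  σ√T = 0.2200
ln(S/K) + (r + σ²/2)T = ln(405/425) + (0.06 + 0.44²/2)·0.25 = -0.0482 + 0.0392 = -0.0090
d₁ = -0.0090 / 0.2200 = -0.0409 which rounds to -0.04
d₂ = d₁ − σ√T = -0.0409 − 0.2200 = -0.2609 which rounds to -0.26
e^(−rT) = e^(−0.06·0.25) = 0.9851
N(−d₂) = N(0.26) = 0.6026;  N(−d₁) = N(0.04) = 0.5160
P = 425·0.9851·0.6026 − 405·0.5160 = 252.2890 − 208.9800 = 43.3090

€43.31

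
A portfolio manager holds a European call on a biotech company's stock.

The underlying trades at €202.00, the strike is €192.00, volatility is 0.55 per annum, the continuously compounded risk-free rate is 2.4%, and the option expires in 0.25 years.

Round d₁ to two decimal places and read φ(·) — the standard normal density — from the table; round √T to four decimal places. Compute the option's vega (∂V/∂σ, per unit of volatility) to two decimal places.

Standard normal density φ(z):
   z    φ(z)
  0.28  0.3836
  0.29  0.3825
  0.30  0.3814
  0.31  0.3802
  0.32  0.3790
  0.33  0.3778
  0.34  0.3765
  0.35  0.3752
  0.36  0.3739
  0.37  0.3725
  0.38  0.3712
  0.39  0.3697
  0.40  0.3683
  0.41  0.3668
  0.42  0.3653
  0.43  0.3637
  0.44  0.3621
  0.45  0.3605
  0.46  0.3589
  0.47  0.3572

38.03

σ√T = 0.55·√0.25 = 0.2750
d₁ = [ln(202/192) + (0.024 + 0.55²/2)·0.25] / 0.2750 = [0.0508 + 0.0438] / 0.2750 = 0.3439 ⇒ 0.34
√T = √0.25 = 0.5000
φ(d₁) = φ(0.34) = 0.3765
vega = S·φ(d₁)·√T = 202·0.3765·0.5000 = 38.0265
(Vega is the same for a European call and put with the same parameters.)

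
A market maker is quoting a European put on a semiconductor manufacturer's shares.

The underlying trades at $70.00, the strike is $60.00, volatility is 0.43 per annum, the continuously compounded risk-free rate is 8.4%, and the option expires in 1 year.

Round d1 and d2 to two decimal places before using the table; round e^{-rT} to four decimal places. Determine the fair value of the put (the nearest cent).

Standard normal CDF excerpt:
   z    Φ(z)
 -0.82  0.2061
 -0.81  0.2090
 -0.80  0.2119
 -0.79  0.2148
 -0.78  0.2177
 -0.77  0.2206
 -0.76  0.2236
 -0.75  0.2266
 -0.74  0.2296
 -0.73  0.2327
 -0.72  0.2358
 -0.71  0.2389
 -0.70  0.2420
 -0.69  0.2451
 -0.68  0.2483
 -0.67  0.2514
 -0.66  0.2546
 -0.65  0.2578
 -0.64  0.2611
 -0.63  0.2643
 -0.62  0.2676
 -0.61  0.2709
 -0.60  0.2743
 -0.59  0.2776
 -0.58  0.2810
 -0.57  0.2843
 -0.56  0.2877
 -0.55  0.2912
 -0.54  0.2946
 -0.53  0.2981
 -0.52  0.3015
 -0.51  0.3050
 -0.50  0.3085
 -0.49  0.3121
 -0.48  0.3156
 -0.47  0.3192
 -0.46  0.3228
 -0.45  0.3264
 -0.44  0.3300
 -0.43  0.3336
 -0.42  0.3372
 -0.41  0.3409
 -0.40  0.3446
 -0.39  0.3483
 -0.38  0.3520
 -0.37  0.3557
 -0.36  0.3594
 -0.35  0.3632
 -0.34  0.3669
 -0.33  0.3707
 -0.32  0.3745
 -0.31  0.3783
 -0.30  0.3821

$4.80

T = 1;  σ√T = 0.4300
d₁ = [ln(70/60) + (0.084 + ½·0.43²)·1] / (σ√T) = (0.1542 + 0.1764) / 0.4300 = 0.7688 which rounds to 0.77
d₂ = 0.7688 − 0.4300 = 0.3388 which rounds to 0.34
exp(−rT) = exp(−0.084·1) = 0.9194
N(−d₂) = N(-0.34) = 0.3669;  N(−d₁) = N(-0.77) = 0.2206
P = 60·0.9194·0.3669 − 70·0.2206 = 20.2397 − 15.4420 = 4.7977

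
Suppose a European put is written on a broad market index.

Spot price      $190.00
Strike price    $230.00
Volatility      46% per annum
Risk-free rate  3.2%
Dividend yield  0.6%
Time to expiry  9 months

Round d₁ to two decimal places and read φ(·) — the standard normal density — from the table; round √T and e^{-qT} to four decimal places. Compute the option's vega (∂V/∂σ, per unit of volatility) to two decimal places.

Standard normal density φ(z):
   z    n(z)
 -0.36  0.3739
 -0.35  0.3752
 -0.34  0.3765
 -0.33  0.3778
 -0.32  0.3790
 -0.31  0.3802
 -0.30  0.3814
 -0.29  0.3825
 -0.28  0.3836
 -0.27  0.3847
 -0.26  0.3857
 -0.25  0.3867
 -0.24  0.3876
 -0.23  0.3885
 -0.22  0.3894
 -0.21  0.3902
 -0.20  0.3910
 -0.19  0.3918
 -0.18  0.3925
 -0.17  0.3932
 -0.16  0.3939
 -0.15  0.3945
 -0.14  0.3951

63.64

T = 0.75;  σ√T = 0.3984
ln(S/K) + (r − q + σ²/2)T = ln(190/230) + (0.032 − 0.006 + 0.46²/2)·0.75 = -0.1911 + 0.0988 = -0.0922
d₁ = -0.0922 / 0.3984 = -0.2315 ≈ -0.23
√T = √0.75 = 0.8660
φ(d₁) = φ(-0.23) = 0.3885
e^(−qT) = e^(−0.006·0.75) = 0.9955
vega = S·e^(−qT)·φ(d₁)·√T = 190·0.9955·0.3885·0.8660 = 63.6361
(The call has the same vega.)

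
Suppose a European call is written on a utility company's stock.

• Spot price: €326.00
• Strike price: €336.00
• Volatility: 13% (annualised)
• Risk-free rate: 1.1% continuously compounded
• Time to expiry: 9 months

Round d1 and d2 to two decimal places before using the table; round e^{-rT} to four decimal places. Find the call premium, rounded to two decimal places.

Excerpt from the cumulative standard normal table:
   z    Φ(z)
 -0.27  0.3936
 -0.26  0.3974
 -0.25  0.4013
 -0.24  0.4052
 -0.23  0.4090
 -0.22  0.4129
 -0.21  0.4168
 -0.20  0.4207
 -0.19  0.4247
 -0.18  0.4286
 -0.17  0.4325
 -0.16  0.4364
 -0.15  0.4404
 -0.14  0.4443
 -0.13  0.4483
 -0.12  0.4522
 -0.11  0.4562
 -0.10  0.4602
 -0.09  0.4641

€11.11

T = 0.75;  σ√T = 0.1126
d₁ = [ln(326/336) + (0.011 + ½·0.13²)·0.75] / (σ√T) = (-0.0302 + 0.0146) / 0.1126 = -0.1388 → -0.14
d₂ = -0.1388 − 0.1126 = -0.2514 → -0.25
e^(−rT) = e^(−0.011·0.75) = 0.9918
N(d₁) = N(-0.14) = 0.4443;  N(d₂) = N(-0.25) = 0.4013
C = 326·0.4443 − 336·0.9918·0.4013 = 144.8418 − 133.7311 = 11.1107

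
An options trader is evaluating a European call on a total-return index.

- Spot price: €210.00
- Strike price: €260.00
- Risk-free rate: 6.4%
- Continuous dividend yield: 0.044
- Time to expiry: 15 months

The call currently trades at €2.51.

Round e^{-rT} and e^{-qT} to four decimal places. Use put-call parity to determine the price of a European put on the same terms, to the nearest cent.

€43.75

e^(−qT) = e^(−0.044·1.25) = 0.9465;  e^(−rT) = e^(−0.064·1.25) = 0.9231
Put-call parity: C − P = S·e^(−qT) − K·e^(−rT) = 210·0.9465 − 260·0.9231 = 198.7650 − 240.0060 = -41.2410
P = C − (C − P) = 2.51 − (-41.2410) = 43.7510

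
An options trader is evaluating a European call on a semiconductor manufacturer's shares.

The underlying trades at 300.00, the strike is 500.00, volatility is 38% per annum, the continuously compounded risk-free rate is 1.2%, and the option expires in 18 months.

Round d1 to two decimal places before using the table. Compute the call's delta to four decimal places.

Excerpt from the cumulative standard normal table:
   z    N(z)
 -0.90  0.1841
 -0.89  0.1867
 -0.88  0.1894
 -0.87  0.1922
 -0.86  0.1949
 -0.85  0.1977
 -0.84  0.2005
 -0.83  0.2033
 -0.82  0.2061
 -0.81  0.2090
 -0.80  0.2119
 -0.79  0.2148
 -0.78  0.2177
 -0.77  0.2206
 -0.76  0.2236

0.2033

σ√T = 0.38·√1.5 = 0.4654
d₁ = [ln(300/500) + (0.012 + ½·0.38²)·1.5] / (σ√T) = (-0.5108 + 0.1263) / 0.4654 = -0.8262 which rounds to -0.83
N(d₁) = N(-0.83) = 0.2033
Δ_call = N(d₁) = 0.2033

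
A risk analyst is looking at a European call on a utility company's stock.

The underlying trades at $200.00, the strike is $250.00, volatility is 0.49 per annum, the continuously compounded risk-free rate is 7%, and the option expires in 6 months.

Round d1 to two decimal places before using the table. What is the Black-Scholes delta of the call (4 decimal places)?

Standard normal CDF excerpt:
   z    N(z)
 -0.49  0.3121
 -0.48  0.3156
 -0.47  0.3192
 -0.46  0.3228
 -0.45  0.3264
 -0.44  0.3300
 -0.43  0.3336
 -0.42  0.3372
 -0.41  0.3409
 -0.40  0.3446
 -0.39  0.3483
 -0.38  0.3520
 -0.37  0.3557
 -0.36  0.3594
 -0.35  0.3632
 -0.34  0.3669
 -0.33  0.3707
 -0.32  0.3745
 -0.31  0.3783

T = 0.5;  σ√T = 0.3465
d₁ = [ln(200/250) + (0.07 + 0.49²/2)·0.5] / 0.3465 = [-0.2231 + 0.0950] / 0.3465 = -0.3698 ≈ -0.37
N(d₁) = N(-0.37) = 0.3557
Δ_call = N(d₁) = 0.3557

0.3557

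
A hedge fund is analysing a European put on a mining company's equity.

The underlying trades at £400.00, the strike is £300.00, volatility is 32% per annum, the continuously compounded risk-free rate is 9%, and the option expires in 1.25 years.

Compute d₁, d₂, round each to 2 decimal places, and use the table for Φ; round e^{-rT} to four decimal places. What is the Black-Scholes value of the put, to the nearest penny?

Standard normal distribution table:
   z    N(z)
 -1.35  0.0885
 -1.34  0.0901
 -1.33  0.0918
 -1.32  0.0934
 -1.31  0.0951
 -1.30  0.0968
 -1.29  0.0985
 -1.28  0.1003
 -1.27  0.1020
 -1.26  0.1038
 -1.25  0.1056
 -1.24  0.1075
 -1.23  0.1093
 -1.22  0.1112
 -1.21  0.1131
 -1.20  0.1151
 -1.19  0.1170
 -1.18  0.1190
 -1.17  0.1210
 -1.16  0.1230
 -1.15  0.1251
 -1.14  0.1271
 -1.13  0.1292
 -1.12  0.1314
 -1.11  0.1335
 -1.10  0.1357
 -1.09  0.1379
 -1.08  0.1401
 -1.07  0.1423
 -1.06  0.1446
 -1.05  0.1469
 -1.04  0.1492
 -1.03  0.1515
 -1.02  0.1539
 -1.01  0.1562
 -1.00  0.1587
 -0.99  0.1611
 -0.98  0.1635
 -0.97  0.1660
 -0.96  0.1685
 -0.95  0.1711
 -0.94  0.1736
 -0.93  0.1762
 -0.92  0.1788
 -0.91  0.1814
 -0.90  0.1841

£7.82

σ√T = 0.32·√1.25 = 0.3578
d₁ = [ln(400/300) + (0.09 + 0.32²/2)·1.25] / 0.3578 = [0.2877 + 0.1765] / 0.3578 = 1.2974 → 1.30
d₂ = d₁ − σ√T = 1.2974 − 0.3578 = 0.9397 → 0.94
exp(−rT) = exp(−0.09·1.25) = 0.8936
P = 300·0.8936·N(-0.94) − 400·N(-1.30) = 300·0.8936·0.1736 − 400·0.0968 = 46.5387 − 38.7200 = 7.8187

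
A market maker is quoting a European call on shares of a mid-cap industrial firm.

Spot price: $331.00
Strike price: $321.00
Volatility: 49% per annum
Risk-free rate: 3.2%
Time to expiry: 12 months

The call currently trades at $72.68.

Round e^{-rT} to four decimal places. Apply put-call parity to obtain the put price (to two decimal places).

$52.57

e^(−rT) = e^(−0.032·1) = 0.9685
Put-call parity: C − P = S − K·e^(−rT) = 331 − 321·0.9685 = 331 − 310.8885 = 20.1115
P = C − (C − P) = 72.68 − (20.1115) = 52.5685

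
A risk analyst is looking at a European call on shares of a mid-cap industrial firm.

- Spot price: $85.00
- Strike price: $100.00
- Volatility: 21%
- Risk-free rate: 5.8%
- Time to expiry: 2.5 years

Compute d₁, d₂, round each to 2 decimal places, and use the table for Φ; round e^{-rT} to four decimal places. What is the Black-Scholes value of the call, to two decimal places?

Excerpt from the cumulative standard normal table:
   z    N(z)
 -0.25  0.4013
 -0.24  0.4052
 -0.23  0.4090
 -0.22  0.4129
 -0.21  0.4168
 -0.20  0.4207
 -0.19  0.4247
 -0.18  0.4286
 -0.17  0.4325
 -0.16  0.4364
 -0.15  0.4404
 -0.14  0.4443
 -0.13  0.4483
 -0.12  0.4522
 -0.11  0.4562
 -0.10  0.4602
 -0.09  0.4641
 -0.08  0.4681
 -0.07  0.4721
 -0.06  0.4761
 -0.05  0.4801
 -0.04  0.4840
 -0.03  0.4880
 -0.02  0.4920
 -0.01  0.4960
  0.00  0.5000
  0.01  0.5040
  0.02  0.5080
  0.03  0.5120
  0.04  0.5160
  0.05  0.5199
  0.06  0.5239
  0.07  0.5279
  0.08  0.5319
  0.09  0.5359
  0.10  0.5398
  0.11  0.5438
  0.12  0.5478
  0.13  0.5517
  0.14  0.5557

σ√T = 0.21 × 1.5811 = 0.3320
d₁ = [ln(85/100) + (0.058 + 0.21²/2)·2.5] / 0.3320 = [-0.1625 + 0.2001] / 0.3320 = 0.1133 ⇒ 0.11
d₂ = d₁ − σ√T = 0.1133 − 0.3320 = -0.2188 ⇒ -0.22
exp(−rT) = exp(−0.058·2.5) = 0.8650
N(d₁) = N(0.11) = 0.5438;  N(d₂) = N(-0.22) = 0.4129
C = 85·0.5438 − 100·0.8650·0.4129 = 46.2230 − 35.7158 = 10.5072

$10.51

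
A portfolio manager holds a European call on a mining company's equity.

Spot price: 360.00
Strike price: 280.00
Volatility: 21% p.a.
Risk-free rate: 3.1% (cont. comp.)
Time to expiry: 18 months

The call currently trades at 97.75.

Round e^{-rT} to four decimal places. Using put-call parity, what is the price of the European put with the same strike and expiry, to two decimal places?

e^(−rT) = e^(−0.031·1.5) = 0.9546
Put-call parity: C − P = S − K·e^(−rT) = 360 − 280·0.9546 = 360 − 267.2880 = 92.7120
P = C − (C − P) = 97.75 − (92.7120) = 5.0380

5.04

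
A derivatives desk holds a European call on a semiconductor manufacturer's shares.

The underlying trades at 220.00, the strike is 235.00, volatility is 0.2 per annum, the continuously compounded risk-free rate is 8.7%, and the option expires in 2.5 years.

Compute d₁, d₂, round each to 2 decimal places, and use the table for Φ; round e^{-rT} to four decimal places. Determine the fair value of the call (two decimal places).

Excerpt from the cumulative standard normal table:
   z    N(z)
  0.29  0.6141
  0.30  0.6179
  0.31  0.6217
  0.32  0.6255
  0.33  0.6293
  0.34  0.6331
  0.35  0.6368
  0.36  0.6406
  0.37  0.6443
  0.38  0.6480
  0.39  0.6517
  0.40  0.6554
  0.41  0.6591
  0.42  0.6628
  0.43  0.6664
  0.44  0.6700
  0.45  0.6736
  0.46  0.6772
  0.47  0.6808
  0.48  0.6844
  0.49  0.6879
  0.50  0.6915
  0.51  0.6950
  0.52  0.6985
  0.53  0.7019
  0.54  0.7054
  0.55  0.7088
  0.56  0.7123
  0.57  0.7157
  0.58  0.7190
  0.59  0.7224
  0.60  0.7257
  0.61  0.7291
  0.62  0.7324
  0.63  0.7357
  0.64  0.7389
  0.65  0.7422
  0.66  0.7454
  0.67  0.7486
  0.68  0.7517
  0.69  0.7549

44.30

σ√T = 0.2·√2.5 = 0.3162
ln(S/K) + (r + σ²/2)T = ln(220/235) + (0.087 + 0.2²/2)·2.5 = -0.0660 + 0.2675 = 0.2015
d₁ = 0.2015 / 0.3162 = 0.6373 which rounds to 0.64
d₂ = d₁ − σ√T = 0.6373 − 0.3162 = 0.3211 which rounds to 0.32
exp(−rT) = exp(−0.087·2.5) = 0.8045
N(d₁) = N(0.64) = 0.7389;  N(d₂) = N(0.32) = 0.6255
C = 220·0.7389 − 235·0.8045·0.6255 = 162.5580 − 118.2555 = 44.3025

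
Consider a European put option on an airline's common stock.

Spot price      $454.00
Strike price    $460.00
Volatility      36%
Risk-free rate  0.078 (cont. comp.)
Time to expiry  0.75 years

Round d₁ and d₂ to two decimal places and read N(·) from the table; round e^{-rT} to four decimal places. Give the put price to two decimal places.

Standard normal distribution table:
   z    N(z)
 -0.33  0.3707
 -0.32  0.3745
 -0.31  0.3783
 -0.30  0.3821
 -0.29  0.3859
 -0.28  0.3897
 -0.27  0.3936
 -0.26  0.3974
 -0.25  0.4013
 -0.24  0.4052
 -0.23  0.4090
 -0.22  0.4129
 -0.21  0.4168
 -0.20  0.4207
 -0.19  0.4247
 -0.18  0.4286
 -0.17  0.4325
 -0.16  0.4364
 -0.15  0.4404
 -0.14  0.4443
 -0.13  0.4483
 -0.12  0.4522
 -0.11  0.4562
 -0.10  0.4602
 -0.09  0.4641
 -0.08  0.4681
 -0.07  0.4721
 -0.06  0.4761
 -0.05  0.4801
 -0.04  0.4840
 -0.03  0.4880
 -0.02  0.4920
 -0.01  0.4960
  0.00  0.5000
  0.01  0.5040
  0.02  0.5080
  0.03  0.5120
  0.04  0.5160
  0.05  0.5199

σ√T = 0.36·√0.75 = 0.3118
d₁ = [ln(454/460) + (0.078 + 0.36²/2)·0.75] / 0.3118 = [-0.0131 + 0.1071] / 0.3118 = 0.3014 ⇒ 0.30
d₂ = d₁ − σ√T = 0.3014 − 0.3118 = -0.0104 ⇒ -0.01
exp(−rT) = exp(−0.078·0.75) = 0.9432
P = 460·0.9432·N(0.01) − 454·N(-0.30) = 460·0.9432·0.5040 − 454·0.3821 = 218.6715 − 173.4734 = 45.1981

$45.20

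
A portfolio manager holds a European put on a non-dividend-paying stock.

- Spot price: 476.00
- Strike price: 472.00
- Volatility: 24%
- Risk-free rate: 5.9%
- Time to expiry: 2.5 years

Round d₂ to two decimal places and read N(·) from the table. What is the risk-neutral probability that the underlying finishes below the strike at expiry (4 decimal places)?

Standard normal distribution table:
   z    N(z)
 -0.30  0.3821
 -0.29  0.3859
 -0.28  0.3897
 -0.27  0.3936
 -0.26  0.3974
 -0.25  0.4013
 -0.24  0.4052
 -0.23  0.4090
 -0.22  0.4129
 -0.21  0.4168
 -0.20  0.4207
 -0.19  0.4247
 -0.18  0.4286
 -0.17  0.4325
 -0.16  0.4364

σ√T = 0.24·√2.5 = 0.3795
d₁ = [ln(476/472) + (0.059 + 0.24²/2)·2.5] / 0.3795 = [0.0084 + 0.2195] / 0.3795 = 0.6007 ≈ 0.60
d₂ = d₁ − σ√T = 0.6007 − 0.3795 = 0.2212 ≈ 0.22
Risk-neutral Pr[S_T < K] = N(−d₂) = N(-0.22) = 0.4129

0.4129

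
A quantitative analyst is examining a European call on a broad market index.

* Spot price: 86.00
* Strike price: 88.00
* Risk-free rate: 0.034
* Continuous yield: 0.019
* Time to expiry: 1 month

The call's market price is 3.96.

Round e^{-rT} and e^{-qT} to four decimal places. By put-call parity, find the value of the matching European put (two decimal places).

5.85

e^(−qT) = e^(−0.019·0.08333) = 0.9984;  e^(−rT) = e^(−0.034·0.08333) = 0.9972
Put-call parity: C − P = S·e^(−qT) − K·e^(−rT) = 86·0.9984 − 88·0.9972 = 85.8624 − 87.7536 = -1.8912
P = C − (C − P) = 3.96 − (-1.8912) = 5.8512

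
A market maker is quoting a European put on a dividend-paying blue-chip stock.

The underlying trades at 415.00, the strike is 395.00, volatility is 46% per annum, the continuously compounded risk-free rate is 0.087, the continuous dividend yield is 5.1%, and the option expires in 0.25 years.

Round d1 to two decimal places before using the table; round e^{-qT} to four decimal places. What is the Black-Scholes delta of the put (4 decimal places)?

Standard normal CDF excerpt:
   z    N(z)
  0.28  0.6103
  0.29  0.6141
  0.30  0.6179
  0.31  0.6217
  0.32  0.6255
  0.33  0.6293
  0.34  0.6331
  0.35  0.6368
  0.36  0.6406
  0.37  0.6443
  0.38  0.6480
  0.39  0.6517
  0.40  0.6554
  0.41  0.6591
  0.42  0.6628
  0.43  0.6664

T = 0.25;  σ√T = 0.2300
d₁ = [ln(415/395) + (0.087 − 0.051 + 0.46²/2)·0.25] / 0.2300 = [0.0494 + 0.0355] / 0.2300 = 0.3689 which rounds to 0.37
N(d₁) = N(0.37) = 0.6443
Δ_put = exp(−qT)·(N(d₁) − 1) = 0.9873·(0.6443 − 1) = -0.3512

-0.3512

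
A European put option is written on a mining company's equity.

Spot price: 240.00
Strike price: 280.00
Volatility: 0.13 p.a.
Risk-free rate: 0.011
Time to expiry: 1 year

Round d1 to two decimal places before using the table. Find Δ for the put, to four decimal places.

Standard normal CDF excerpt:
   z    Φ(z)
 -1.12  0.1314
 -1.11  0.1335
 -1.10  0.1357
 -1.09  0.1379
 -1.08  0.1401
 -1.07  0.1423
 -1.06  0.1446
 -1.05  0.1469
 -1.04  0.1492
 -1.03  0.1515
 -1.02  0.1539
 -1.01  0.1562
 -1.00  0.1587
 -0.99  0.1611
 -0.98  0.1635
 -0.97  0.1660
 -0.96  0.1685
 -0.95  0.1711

σ√T = 0.13 × 1.0000 = 0.1300
d₁ = [ln(240/280) + (0.011 + 0.13²/2)·1] / 0.1300 = [-0.1542 + 0.0195] / 0.1300 = -1.0362 ⇒ -1.04
N(d₁) = N(-1.04) = 0.1492
Δ_put = N(d₁) − 1 = 0.1492 − 1 = -0.8508

-0.8508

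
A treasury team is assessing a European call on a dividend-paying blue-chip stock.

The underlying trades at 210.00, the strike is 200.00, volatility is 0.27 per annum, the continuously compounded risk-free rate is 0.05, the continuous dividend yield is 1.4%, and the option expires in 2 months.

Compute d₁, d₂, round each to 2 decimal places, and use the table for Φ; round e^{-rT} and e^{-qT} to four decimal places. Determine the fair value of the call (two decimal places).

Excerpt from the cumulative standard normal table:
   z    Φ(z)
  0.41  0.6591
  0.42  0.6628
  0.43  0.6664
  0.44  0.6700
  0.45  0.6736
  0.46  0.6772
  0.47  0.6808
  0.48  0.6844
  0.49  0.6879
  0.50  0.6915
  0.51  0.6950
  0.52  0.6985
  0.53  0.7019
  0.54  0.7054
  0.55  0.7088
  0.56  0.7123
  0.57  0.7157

15.62

σ√T = 0.27 × 0.4082 = 0.1102
d₁ = [ln(210/200) + (0.05 − 0.014 + 0.27²/2)·0.1667] / 0.1102 = [0.0488 + 0.0121] / 0.1102 = 0.5522 ⇒ 0.55
d₂ = d₁ − σ√T = 0.5522 − 0.1102 = 0.4420 ⇒ 0.44
e^(−qT) = e^(−0.014·0.1667) = 0.9977;  e^(−rT) = e^(−0.05·0.1667) = 0.9917
N(d₁) = N(0.55) = 0.7088;  N(d₂) = N(0.44) = 0.6700
C = 210·0.9977·0.7088 − 200·0.9917·0.6700 = 148.5056 − 132.8878 = 15.6178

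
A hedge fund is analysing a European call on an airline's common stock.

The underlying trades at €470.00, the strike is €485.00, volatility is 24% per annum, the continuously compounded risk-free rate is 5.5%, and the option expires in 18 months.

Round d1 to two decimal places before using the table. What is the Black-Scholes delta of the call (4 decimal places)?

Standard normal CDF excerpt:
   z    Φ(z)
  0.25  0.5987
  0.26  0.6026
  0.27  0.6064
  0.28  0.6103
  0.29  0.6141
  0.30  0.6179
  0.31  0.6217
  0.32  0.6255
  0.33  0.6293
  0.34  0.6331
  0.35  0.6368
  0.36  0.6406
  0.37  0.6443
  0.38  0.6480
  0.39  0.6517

0.6255

T = 1.5;  σ√T = 0.2939
d₁ = [ln(470/485) + (0.055 + 0.24²/2)·1.5] / 0.2939 = [-0.0314 + 0.1257] / 0.2939 = 0.3208 ≈ 0.32
N(d₁) = N(0.32) = 0.6255
Δ_call = N(d₁) = 0.6255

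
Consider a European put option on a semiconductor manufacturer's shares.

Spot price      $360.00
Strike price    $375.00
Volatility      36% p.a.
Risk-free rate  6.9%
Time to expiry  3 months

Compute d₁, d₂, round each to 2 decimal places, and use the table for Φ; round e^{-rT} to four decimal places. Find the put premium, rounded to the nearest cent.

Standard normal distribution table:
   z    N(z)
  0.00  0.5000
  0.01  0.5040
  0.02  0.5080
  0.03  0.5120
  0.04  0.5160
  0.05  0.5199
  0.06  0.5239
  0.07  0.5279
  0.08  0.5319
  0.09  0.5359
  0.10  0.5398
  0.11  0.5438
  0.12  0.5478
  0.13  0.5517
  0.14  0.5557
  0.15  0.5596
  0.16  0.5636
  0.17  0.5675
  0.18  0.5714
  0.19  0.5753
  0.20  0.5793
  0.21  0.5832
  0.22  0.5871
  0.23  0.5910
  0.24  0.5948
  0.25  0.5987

σ√T = 0.36·√0.25 = 0.1800
d₁ = [ln(360/375) + (0.069 + ½·0.36²)·0.25] / (σ√T) = (-0.0408 + 0.0335) / 0.1800 = -0.0410 → -0.04
d₂ = -0.0410 − 0.1800 = -0.2210 → -0.22
e^(−rT) = e^(−0.069·0.25) = 0.9829
N(−d₂) = N(0.22) = 0.5871;  N(−d₁) = N(0.04) = 0.5160
P = 375·0.9829·0.5871 − 360·0.5160 = 216.3977 − 185.7600 = 30.6377

$30.64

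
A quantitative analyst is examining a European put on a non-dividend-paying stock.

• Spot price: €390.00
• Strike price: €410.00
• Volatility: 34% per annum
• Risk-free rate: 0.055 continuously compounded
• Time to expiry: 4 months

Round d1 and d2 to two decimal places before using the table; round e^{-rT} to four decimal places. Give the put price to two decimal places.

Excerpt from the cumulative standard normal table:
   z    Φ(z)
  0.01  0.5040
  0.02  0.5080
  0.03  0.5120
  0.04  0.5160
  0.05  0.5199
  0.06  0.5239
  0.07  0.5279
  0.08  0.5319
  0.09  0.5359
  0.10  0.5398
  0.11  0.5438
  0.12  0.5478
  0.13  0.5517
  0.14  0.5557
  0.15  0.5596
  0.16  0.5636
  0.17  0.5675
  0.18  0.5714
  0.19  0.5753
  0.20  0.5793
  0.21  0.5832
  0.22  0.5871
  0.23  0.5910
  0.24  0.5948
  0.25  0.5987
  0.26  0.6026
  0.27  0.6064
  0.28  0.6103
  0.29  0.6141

€38.25

σ√T = 0.34 × 0.5774 = 0.1963
d₁ = [ln(390/410) + (0.055 + 0.34²/2)·0.3333] / 0.1963 = [-0.0500 + 0.0376] / 0.1963 = -0.0632 → -0.06
d₂ = d₁ − σ√T = -0.0632 − 0.1963 = -0.2595 → -0.26
e^(−rT) = e^(−0.055·0.3333) = 0.9818
N(−d₂) = N(0.26) = 0.6026;  N(−d₁) = N(0.06) = 0.5239
P = 410·0.9818·0.6026 − 390·0.5239 = 242.5694 − 204.3210 = 38.2484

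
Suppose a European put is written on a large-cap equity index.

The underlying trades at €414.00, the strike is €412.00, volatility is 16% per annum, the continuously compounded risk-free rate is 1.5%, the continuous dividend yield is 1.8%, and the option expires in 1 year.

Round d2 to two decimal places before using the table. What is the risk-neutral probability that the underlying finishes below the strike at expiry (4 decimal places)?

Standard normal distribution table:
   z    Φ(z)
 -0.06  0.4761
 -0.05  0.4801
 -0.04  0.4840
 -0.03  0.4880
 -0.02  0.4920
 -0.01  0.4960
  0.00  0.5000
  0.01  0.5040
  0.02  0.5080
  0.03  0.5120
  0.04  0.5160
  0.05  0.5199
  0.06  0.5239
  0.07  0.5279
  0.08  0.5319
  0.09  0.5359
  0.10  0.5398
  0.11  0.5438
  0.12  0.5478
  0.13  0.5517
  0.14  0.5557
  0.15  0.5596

0.5279

σ√T = 0.16 × 1.0000 = 0.1600
ln(S/K) + (r − q + σ²/2)T = ln(414/412) + (0.015 − 0.018 + 0.16²/2)·1 = 0.0048 + 0.0098 = 0.0146
d₁ = 0.0146 / 0.1600 = 0.0915 which rounds to 0.09
d₂ = d₁ − σ√T = 0.0915 − 0.1600 = -0.0685 which rounds to -0.07
Pr(exercise) under Q = N(−d₂) = N(0.07) = 0.5279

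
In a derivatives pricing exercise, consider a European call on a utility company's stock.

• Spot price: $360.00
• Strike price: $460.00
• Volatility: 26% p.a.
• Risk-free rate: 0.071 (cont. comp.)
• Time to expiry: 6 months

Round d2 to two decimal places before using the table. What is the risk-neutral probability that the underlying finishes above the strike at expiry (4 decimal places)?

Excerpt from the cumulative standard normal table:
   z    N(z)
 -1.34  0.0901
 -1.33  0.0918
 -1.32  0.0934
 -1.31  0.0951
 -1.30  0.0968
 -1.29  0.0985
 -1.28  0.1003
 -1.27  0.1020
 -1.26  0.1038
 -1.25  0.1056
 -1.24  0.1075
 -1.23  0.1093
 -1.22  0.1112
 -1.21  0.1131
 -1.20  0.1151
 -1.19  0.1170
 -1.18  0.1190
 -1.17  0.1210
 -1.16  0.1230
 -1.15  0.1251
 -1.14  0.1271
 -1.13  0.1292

σ√T = 0.26·√0.5 = 0.1838
d₁ = [ln(360/460) + (0.071 + ½·0.26²)·0.5] / (σ√T) = (-0.2451 + 0.0524) / 0.1838 = -1.0483 ≈ -1.05
d₂ = -1.0483 − 0.1838 = -1.2321 ≈ -1.23
Pr(exercise) under Q = N(d₂) = 0.1093

0.1093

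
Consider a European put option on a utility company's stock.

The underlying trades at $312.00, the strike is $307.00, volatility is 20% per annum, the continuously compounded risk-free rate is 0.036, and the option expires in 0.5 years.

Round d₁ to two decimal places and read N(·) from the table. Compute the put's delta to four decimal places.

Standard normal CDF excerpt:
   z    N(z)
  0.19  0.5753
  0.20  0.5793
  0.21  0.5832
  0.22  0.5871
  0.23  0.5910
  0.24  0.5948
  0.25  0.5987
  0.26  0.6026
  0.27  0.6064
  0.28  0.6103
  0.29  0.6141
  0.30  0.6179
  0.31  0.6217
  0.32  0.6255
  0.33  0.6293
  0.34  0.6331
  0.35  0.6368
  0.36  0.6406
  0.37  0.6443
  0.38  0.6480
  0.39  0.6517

-0.3783

σ√T = 0.2 × 0.7071 = 0.1414
d₁ = [ln(312/307) + (0.036 + ½·0.2²)·0.5] / (σ√T) = (0.0162 + 0.0280) / 0.1414 = 0.3122 ≈ 0.31
N(d₁) = N(0.31) = 0.6217
Δ_put = N(d₁) − 1 = 0.6217 − 1 = -0.3783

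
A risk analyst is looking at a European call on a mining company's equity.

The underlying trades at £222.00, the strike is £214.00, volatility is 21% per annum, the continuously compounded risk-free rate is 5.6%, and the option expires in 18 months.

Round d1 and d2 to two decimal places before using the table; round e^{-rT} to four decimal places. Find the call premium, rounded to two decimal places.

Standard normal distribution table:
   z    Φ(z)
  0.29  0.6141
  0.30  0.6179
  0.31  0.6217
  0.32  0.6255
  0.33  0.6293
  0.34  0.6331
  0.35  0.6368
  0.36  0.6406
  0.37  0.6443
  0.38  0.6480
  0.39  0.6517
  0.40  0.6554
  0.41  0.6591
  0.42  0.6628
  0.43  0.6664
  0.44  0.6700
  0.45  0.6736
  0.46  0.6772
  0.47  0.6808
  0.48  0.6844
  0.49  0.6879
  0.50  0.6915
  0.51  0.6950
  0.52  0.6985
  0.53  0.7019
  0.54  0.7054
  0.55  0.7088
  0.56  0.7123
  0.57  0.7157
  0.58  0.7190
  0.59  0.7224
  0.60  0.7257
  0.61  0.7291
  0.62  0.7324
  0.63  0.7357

£36.54

σ√T = 0.21·√1.5 = 0.2572
d₁ = [ln(222/214) + (0.056 + ½·0.21²)·1.5] / (σ√T) = (0.0367 + 0.1171) / 0.2572 = 0.5979 which rounds to 0.60
d₂ = 0.5979 − 0.2572 = 0.3407 which rounds to 0.34
e^(−rT) = e^(−0.056·1.5) = 0.9194
C = 222·N(0.60) − 214·0.9194·N(0.34) = 222·0.7257 − 214·0.9194·0.6331 = 161.1054 − 124.5634 = 36.5420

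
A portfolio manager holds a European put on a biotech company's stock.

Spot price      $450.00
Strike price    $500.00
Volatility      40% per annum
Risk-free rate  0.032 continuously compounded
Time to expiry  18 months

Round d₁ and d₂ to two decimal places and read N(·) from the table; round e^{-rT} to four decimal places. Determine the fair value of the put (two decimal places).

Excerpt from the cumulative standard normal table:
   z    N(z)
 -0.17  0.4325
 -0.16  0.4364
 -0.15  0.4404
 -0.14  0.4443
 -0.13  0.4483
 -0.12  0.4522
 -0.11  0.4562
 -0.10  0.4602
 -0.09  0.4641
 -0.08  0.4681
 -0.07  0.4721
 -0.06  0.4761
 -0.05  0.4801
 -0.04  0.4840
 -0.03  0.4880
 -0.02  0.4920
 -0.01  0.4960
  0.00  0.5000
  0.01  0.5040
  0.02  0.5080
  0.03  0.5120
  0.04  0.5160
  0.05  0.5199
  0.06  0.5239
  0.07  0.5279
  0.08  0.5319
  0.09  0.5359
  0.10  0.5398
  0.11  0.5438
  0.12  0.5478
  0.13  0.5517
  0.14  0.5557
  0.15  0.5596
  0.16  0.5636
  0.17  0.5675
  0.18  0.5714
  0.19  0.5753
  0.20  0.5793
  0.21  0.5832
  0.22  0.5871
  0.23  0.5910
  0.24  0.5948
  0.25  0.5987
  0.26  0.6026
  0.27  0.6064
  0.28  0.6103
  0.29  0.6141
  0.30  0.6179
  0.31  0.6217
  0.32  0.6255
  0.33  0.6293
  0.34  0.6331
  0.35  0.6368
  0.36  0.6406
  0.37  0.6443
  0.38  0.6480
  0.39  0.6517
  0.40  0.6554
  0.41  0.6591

$103.54

T = 1.5;  σ√T = 0.4899
d₁ = [ln(450/500) + (0.032 + 0.4²/2)·1.5] / 0.4899 = [-0.1054 + 0.1680] / 0.4899 = 0.1279 ≈ 0.13
d₂ = d₁ − σ√T = 0.1279 − 0.4899 = -0.3620 ≈ -0.36
exp(−rT) = exp(−0.032·1.5) = 0.9531
P = 500·0.9531·N(0.36) − 450·N(-0.13) = 500·0.9531·0.6406 − 450·0.4483 = 305.2779 − 201.7350 = 103.5429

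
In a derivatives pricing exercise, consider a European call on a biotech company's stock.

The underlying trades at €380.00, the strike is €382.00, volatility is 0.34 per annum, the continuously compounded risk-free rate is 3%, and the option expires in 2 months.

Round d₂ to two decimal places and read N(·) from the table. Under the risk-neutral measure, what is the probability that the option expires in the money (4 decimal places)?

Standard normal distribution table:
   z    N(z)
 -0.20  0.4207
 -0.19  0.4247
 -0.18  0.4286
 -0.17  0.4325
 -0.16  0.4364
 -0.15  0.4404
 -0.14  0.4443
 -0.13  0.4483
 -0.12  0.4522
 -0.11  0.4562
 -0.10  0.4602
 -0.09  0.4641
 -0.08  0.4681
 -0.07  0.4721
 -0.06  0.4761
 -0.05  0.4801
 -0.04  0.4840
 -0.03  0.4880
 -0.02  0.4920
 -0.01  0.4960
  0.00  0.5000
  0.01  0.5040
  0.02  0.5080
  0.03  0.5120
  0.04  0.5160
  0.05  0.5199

σ√T = 0.34 × 0.4082 = 0.1388
d₁ = [ln(380/382) + (0.03 + 0.34²/2)·0.1667] / 0.1388 = [-0.0052 + 0.0146] / 0.1388 = 0.0676 ≈ 0.07
d₂ = d₁ − σ√T = 0.0676 − 0.1388 = -0.0712 ≈ -0.07
Risk-neutral Pr[S_T > K] = N(d₂) = N(-0.07) = 0.4721

0.4721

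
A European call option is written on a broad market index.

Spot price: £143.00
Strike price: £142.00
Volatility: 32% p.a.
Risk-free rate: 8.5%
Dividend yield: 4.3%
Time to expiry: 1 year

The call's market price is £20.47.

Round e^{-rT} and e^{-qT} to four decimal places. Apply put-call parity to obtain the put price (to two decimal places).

£13.92

e^(−qT) = e^(−0.043·1) = 0.9579;  e^(−rT) = e^(−0.085·1) = 0.9185
Put-call parity: C − P = S·e^(−qT) − K·e^(−rT) = 143·0.9579 − 142·0.9185 = 136.9797 − 130.4270 = 6.5527
P = C − (C − P) = 20.47 − (6.5527) = 13.9173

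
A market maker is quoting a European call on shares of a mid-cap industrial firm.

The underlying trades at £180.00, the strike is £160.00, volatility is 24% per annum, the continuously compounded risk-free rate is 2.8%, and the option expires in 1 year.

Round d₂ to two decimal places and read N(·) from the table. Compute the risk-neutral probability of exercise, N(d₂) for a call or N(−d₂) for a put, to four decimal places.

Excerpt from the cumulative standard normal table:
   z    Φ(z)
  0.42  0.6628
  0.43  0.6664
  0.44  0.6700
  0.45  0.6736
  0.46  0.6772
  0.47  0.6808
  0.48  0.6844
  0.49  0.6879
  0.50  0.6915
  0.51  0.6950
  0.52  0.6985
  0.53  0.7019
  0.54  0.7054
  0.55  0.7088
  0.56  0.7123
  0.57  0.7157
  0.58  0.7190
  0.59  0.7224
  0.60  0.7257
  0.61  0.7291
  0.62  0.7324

0.6879

σ√T = 0.24 × 1.0000 = 0.2400
ln(S/K) + (r + σ²/2)T = ln(180/160) + (0.028 + 0.24²/2)·1 = 0.1178 + 0.0568 = 0.1746
d₁ = 0.1746 / 0.2400 = 0.7274 → 0.73
d₂ = d₁ − σ√T = 0.7274 − 0.2400 = 0.4874 → 0.49
Risk-neutral Pr[S_T > K] = N(d₂) = N(0.49) = 0.6879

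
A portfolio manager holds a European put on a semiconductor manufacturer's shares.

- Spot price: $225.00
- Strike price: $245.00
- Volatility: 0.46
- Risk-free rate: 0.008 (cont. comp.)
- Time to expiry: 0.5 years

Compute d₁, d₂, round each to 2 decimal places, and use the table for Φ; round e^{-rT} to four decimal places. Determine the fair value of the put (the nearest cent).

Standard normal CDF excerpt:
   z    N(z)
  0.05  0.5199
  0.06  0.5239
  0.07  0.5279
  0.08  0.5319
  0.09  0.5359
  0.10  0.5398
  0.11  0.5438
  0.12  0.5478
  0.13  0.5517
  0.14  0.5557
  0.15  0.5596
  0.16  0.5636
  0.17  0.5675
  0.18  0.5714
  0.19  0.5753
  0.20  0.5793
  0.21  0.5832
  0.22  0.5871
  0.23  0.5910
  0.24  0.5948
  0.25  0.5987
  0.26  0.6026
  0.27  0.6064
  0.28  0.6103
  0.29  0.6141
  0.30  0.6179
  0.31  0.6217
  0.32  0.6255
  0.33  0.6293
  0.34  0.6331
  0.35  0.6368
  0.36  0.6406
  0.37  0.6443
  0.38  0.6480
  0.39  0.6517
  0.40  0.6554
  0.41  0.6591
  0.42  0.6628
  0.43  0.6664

T = 0.5;  σ√T = 0.3253
d₁ = [ln(225/245) + (0.008 + 0.46²/2)·0.5] / 0.3253 = [-0.0852 + 0.0569] / 0.3253 = -0.0869 ⇒ -0.09
d₂ = d₁ − σ√T = -0.0869 − 0.3253 = -0.4121 ⇒ -0.41
exp(−rT) = exp(−0.008·0.5) = 0.9960
N(−d₂) = N(0.41) = 0.6591;  N(−d₁) = N(0.09) = 0.5359
P = 245·0.9960·0.6591 − 225·0.5359 = 160.8336 − 120.5775 = 40.2561

$40.26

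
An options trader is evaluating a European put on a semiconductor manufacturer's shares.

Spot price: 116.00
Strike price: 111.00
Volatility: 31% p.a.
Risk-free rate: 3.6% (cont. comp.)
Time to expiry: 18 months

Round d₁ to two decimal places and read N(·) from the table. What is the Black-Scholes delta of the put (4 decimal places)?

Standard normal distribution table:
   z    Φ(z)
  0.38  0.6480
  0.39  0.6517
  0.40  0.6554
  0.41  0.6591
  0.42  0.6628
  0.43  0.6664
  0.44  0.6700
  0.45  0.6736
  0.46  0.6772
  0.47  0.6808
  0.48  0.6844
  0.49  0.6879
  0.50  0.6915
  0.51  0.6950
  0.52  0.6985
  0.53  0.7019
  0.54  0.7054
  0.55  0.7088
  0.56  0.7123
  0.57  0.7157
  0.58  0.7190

-0.3264

σ√T = 0.31 × 1.2247 = 0.3797
d₁ = [ln(116/111) + (0.036 + 0.31²/2)·1.5] / 0.3797 = [0.0441 + 0.1261] / 0.3797 = 0.4481 ⇒ 0.45
N(d₁) = N(0.45) = 0.6736
Δ_put = N(d₁) − 1 = 0.6736 − 1 = -0.3264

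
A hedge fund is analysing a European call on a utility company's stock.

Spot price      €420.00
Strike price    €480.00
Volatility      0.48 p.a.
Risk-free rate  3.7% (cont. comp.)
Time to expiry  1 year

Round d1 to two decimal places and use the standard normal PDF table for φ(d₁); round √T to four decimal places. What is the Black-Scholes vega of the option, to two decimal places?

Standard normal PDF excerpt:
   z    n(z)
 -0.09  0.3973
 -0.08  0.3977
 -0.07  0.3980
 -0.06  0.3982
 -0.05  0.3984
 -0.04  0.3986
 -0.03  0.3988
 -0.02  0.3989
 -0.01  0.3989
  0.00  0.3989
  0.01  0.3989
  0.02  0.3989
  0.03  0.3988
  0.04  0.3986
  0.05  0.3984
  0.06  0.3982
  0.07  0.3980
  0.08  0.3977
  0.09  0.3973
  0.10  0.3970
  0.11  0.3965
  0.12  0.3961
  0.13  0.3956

167.41

σ√T = 0.48 × 1.0000 = 0.4800
d₁ = [ln(420/480) + (0.037 + 0.48²/2)·1] / 0.4800 = [-0.1335 + 0.1522] / 0.4800 = 0.0389 ⇒ 0.04
√T = √1 = 1.0000
φ(d₁) = φ(0.04) = 0.3986
vega = S·φ(d₁)·√T = 420·0.3986·1.0000 = 167.4120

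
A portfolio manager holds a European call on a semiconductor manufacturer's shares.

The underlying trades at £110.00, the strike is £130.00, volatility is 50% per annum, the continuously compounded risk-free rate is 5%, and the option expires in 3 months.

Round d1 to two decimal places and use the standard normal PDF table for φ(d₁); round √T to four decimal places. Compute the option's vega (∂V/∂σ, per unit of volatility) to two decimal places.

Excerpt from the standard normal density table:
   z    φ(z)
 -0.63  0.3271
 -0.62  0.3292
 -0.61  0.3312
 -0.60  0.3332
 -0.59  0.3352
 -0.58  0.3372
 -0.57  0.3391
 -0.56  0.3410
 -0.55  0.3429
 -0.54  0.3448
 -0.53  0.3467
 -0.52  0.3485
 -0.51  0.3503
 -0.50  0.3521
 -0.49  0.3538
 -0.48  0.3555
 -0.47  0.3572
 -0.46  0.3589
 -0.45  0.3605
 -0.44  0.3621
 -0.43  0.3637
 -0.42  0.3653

19.46

σ√T = 0.5·√0.25 = 0.2500
d₁ = [ln(110/130) + (0.05 + 0.5²/2)·0.25] / 0.2500 = [-0.1671 + 0.0437] / 0.2500 = -0.4932 which rounds to -0.49
√T = √0.25 = 0.5000
φ(d₁) = φ(-0.49) = 0.3538
vega = S·φ(d₁)·√T = 110·0.3538·0.5000 = 19.4590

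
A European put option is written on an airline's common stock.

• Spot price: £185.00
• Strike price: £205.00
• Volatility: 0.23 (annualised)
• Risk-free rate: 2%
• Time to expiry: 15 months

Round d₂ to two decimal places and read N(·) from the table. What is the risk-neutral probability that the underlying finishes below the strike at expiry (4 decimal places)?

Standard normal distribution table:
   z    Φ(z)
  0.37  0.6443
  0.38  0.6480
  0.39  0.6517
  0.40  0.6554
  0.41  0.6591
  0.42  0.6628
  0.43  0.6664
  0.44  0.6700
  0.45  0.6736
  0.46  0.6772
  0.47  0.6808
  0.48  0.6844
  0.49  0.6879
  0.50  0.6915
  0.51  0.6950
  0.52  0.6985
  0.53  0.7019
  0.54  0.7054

0.6664

σ√T = 0.23 × 1.1180 = 0.2571
d₁ = [ln(185/205) + (0.02 + 0.23²/2)·1.25] / 0.2571 = [-0.1027 + 0.0581] / 0.2571 = -0.1734 ⇒ -0.17
d₂ = d₁ − σ√T = -0.1734 − 0.2571 = -0.4306 ⇒ -0.43
Risk-neutral Pr[S_T < K] = N(−d₂) = N(0.43) = 0.6664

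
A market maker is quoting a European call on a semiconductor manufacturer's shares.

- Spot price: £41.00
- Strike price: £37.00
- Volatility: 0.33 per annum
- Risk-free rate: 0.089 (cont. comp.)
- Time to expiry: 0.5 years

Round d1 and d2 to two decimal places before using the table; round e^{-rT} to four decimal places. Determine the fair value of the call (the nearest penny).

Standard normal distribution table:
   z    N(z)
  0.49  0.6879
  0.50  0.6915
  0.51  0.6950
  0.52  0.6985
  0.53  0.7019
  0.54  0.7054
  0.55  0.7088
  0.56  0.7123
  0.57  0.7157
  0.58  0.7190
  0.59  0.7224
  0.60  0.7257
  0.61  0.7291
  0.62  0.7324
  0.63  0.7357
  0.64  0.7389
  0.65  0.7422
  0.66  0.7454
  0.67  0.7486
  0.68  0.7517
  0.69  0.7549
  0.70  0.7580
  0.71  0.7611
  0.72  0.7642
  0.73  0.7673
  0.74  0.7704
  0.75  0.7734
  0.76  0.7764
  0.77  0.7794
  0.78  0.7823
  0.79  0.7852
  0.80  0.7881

σ√T = 0.33·√0.5 = 0.2333
d₁ = [ln(41/37) + (0.089 + 0.33²/2)·0.5] / 0.2333 = [0.1027 + 0.0717] / 0.2333 = 0.7473 ≈ 0.75
d₂ = d₁ − σ√T = 0.7473 − 0.2333 = 0.5140 ≈ 0.51
exp(−rT) = exp(−0.089·0.5) = 0.9565
N(d₁) = N(0.75) = 0.7734;  N(d₂) = N(0.51) = 0.6950
C = 41·0.7734 − 37·0.9565·0.6950 = 31.7094 − 24.5964 = 7.1130

£7.11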